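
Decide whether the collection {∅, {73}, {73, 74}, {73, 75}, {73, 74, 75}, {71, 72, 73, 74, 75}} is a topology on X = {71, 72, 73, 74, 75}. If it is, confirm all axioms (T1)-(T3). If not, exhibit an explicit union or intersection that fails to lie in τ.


τ IS a topology on X.

Axiom (T1): ∅ ∈ τ? Yes; X ∈ τ? Yes.
Axiom (T2/T3): check pairwise unions and intersections of members of τ.
All pairwise intersections and unions checked — each lies in τ. Therefore τ satisfies (T1), (T2), (T3): it IS a topology on X.


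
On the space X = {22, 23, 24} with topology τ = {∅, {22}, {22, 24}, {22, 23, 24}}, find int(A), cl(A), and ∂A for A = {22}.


int(A) = {22}, cl(A) = {22, 23, 24}, ∂A = {23, 24}.

Closed sets in (X, τ) are complements of opens:
  closed(X, τ) = {∅, {23}, {23, 24}, {22, 23, 24}}.
int(A) = ⋃ {U ∈ τ : U ⊆ A}. Opens contained in A: ∅, {22}.
Taking the union of these: int(A) = {22}.
cl(A) = ⋂ {C closed : A ⊆ C}. Closed sets containing A: {22, 23, 24}.
Intersecting these: cl(A) = {22, 23, 24}.
∂A = cl(A) ∖ int(A) = {22, 23, 24} ∖ {22} = {23, 24}.


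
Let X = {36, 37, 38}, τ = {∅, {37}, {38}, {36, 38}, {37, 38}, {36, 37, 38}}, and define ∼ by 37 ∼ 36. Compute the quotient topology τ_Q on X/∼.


X/∼ = {[36=37], [38]}; |τ_Q| = 3.

Equivalence classes: [36=37], [38].
Quotient map π: X → X/∼ sends 36 ↦ [36=37], 37 ↦ [36=37], 38 ↦ [38].
For each subset V ⊆ X/∼, compute π^{-1}(V) ⊆ X and check whether π^{-1}(V) ∈ τ. V is open in τ_Q iff π^{-1}(V) ∈ τ.
  V = {}: π^{-1}(V) = ∅ ∈ τ ✓.
  V = {[36=37]}: π^{-1}(V) = {36, 37} ∉ τ ✗.
  V = {[38]}: π^{-1}(V) = {38} ∈ τ ✓.
  V = {[36=37], [38]}: π^{-1}(V) = {36, 37, 38} ∈ τ ✓.
Open sets in the quotient: τ_Q = {{}, {[38]}, {[36=37], [38]}} (3 elements).


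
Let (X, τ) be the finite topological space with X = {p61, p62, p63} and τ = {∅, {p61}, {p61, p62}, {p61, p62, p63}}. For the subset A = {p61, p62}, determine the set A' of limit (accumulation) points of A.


A' = {p62, p63}

For each x ∈ X, list the open sets U ∈ τ with x ∈ U, then check whether U ∩ (A ∖ {x}) ≠ ∅ for every such U.
  x = p61: open {p61} ∋ x has {p61} ∩ (A ∖ {p61}) = ∅, so x is NOT a limit point.
  x = p62: opens ∋ x are {p61, p62}, {p61, p62, p63}; each meets A ∖ {p62}, so x IS a limit point.
  x = p63: opens ∋ x are {p61, p62, p63}; each meets A ∖ {p63}, so x IS a limit point.
Collecting: A' = {p62, p63}.


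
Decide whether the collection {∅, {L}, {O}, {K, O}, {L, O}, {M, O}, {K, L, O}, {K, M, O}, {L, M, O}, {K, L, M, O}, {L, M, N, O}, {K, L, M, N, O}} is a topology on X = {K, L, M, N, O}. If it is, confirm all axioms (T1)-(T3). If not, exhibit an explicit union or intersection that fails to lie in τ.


τ IS a topology on X.

Axiom (T1): ∅ ∈ τ? Yes; X ∈ τ? Yes.
Axiom (T2/T3): check pairwise unions and intersections of members of τ.
All pairwise intersections and unions checked — each lies in τ. Therefore τ satisfies (T1), (T2), (T3): it IS a topology on X.


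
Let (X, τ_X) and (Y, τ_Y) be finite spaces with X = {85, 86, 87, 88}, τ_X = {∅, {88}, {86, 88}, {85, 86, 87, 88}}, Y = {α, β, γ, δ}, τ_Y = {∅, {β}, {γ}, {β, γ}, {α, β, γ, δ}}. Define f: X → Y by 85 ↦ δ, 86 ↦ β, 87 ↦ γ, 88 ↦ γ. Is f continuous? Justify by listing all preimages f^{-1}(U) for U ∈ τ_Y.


f is NOT continuous.

Compute f^{-1}(U) for each U ∈ τ_Y:
  U = ∅: f^{-1}(U) = ∅ ∈ τ_X ✓.
  U = {β}: f^{-1}(U) = {86} ∉ τ_X ✗.
  U = {γ}: f^{-1}(U) = {87, 88} ∉ τ_X ✗.
  U = {β, γ}: f^{-1}(U) = {86, 87, 88} ∉ τ_X ✗.
  U = {α, β, γ, δ}: f^{-1}(U) = {85, 86, 87, 88} ∈ τ_X ✓.
Found U = {β} with f^{-1}(U) = {86} not in τ_X. Therefore f is NOT continuous.


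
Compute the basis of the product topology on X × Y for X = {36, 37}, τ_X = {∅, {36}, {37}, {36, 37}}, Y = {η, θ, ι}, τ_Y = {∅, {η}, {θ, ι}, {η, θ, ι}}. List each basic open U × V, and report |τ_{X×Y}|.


Basis B = {∅ × ∅, {36} × {η}, {37} × {η}, {36, 37} × {η}, {36} × {θ, ι}, {37} × {θ, ι}, {36} × {η, θ, ι}, {37} × {η, θ, ι}, {36, 37} × {θ, ι}, {36, 37} × {η, θ, ι}}; |τ_{X×Y}| = 16.

Enumerate products U × V with U ∈ τ_X, V ∈ τ_Y (deduplicated):
  ∅ × ∅ = {} (∅)
  {36} × {η} = {(36,η)}
  {37} × {η} = {(37,η)}
  {36, 37} × {η} = {(36,η), (37,η)}
  {36} × {θ, ι} = {(36,θ), (36,ι)}
  {37} × {θ, ι} = {(37,θ), (37,ι)}
  {36} × {η, θ, ι} = {(36,η), (36,θ), (36,ι)}
  {37} × {η, θ, ι} = {(37,η), (37,θ), (37,ι)}
  {36, 37} × {θ, ι} = {(36,θ), (36,ι), (37,θ), (37,ι)}
  {36, 37} × {η, θ, ι} = {(36,η), (36,θ), (36,ι), (37,η), (37,θ), (37,ι)}
These 10 distinct sets form the basis B.
Close under arbitrary unions to get τ_{X×Y}; counting gives |τ_{X×Y}| = 16.


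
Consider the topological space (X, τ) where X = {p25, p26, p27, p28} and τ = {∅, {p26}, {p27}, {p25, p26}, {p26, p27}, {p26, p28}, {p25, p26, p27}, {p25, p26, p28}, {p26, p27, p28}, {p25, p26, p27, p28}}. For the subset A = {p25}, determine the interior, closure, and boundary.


int(A) = ∅, cl(A) = {p25}, ∂A = {p25}.

Closed sets in (X, τ) are complements of opens:
  closed(X, τ) = {∅, {p25}, {p27}, {p28}, {p25, p27}, {p25, p28}, {p27, p28}, {p25, p26, p28}, {p25, p27, p28}, {p25, p26, p27, p28}}.
int(A) = ⋃ {U ∈ τ : U ⊆ A}. Opens contained in A: ∅.
Taking the union of these: int(A) = ∅.
cl(A) = ⋂ {C closed : A ⊆ C}. Closed sets containing A: {p25}, {p25, p27}, {p25, p28}, {p25, p26, p28}, {p25, p27, p28}, {p25, p26, p27, p28}.
Intersecting these: cl(A) = {p25}.
∂A = cl(A) ∖ int(A) = {p25} ∖ ∅ = {p25}.


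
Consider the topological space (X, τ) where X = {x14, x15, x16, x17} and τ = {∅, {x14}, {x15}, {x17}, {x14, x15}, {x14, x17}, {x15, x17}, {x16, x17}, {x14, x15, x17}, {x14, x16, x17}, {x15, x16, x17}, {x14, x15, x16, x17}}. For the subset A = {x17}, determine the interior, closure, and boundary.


int(A) = {x17}, cl(A) = {x16, x17}, ∂A = {x16}.

Closed sets in (X, τ) are complements of opens:
  closed(X, τ) = {∅, {x14}, {x15}, {x16}, {x14, x15}, {x14, x16}, {x15, x16}, {x16, x17}, {x14, x15, x16}, {x14, x16, x17}, {x15, x16, x17}, {x14, x15, x16, x17}}.
int(A) = ⋃ {U ∈ τ : U ⊆ A}. Opens contained in A: ∅, {x17}.
Taking the union of these: int(A) = {x17}.
cl(A) = ⋂ {C closed : A ⊆ C}. Closed sets containing A: {x16, x17}, {x14, x16, x17}, {x15, x16, x17}, {x14, x15, x16, x17}.
Intersecting these: cl(A) = {x16, x17}.
∂A = cl(A) ∖ int(A) = {x16, x17} ∖ {x17} = {x16}.


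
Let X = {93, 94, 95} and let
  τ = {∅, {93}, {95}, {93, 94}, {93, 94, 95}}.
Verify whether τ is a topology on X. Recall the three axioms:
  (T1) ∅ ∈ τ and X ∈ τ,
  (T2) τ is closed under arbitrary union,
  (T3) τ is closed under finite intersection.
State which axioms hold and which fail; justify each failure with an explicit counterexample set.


τ is NOT a topology on X.

Axiom (T1): ∅ ∈ τ? Yes; X ∈ τ? Yes.
Axiom (T2/T3): check pairwise unions and intersections of members of τ.
Counterexample for (T2): {93} ∪ {95} = {93, 95} ∉ τ. Therefore τ is NOT a topology.


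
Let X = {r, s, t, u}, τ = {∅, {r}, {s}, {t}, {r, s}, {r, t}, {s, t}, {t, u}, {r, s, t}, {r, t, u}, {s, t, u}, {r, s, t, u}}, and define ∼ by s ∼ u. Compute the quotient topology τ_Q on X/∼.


X/∼ = {[r], [s=u], [t]}; |τ_Q| = 6.

Equivalence classes: [r], [s=u], [t].
Quotient map π: X → X/∼ sends r ↦ [r], s ↦ [s=u], t ↦ [t], u ↦ [s=u].
For each subset V ⊆ X/∼, compute π^{-1}(V) ⊆ X and check whether π^{-1}(V) ∈ τ. V is open in τ_Q iff π^{-1}(V) ∈ τ.
  V = {}: π^{-1}(V) = ∅ ∈ τ ✓.
  V = {[r]}: π^{-1}(V) = {r} ∈ τ ✓.
  V = {[s=u]}: π^{-1}(V) = {s, u} ∉ τ ✗.
  V = {[r], [s=u]}: π^{-1}(V) = {r, s, u} ∉ τ ✗.
  V = {[t]}: π^{-1}(V) = {t} ∈ τ ✓.
  V = {[r], [t]}: π^{-1}(V) = {r, t} ∈ τ ✓.
  V = {[s=u], [t]}: π^{-1}(V) = {s, t, u} ∈ τ ✓.
  V = {[r], [s=u], [t]}: π^{-1}(V) = {r, s, t, u} ∈ τ ✓.
Open sets in the quotient: τ_Q = {{}, {[r]}, {[t]}, {[r], [t]}, {[s=u], [t]}, {[r], [s=u], [t]}} (6 elements).


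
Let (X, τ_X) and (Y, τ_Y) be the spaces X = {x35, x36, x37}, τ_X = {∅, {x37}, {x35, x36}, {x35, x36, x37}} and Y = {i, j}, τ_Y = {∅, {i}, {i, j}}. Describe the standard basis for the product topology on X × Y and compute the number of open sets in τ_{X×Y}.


Basis B = {∅ × ∅, {x37} × {i}, {x35, x36} × {i}, {x37} × {i, j}, {x35, x36, x37} × {i}, {x35, x36} × {i, j}, {x35, x36, x37} × {i, j}}; |τ_{X×Y}| = 9.

Enumerate products U × V with U ∈ τ_X, V ∈ τ_Y (deduplicated):
  ∅ × ∅ = {} (∅)
  {x37} × {i} = {(x37,i)}
  {x35, x36} × {i} = {(x35,i), (x36,i)}
  {x37} × {i, j} = {(x37,i), (x37,j)}
  {x35, x36, x37} × {i} = {(x35,i), (x36,i), (x37,i)}
  {x35, x36} × {i, j} = {(x35,i), (x35,j), (x36,i), (x36,j)}
  {x35, x36, x37} × {i, j} = {(x35,i), (x35,j), (x36,i), (x36,j), (x37,i), (x37,j)}
These 7 distinct sets form the basis B.
Close under arbitrary unions to get τ_{X×Y}; counting gives |τ_{X×Y}| = 9.


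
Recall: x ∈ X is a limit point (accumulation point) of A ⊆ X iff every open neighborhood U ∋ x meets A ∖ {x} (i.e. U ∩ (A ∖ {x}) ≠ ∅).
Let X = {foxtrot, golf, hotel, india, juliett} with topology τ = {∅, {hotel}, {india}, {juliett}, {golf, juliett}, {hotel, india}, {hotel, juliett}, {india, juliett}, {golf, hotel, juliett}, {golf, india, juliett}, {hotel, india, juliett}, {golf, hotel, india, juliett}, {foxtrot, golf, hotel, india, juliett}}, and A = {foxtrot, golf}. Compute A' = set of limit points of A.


A' = {foxtrot}

For each x ∈ X, list the open sets U ∈ τ with x ∈ U, then check whether U ∩ (A ∖ {x}) ≠ ∅ for every such U.
  x = foxtrot: opens ∋ x are {foxtrot, golf, hotel, india, juliett}; each meets A ∖ {foxtrot}, so x IS a limit point.
  x = golf: open {golf, juliett} ∋ x has {golf, juliett} ∩ (A ∖ {golf}) = ∅, so x is NOT a limit point.
  x = hotel: open {hotel} ∋ x has {hotel} ∩ (A ∖ {hotel}) = ∅, so x is NOT a limit point.
  x = india: open {india} ∋ x has {india} ∩ (A ∖ {india}) = ∅, so x is NOT a limit point.
  x = juliett: open {juliett} ∋ x has {juliett} ∩ (A ∖ {juliett}) = ∅, so x is NOT a limit point.
Collecting: A' = {foxtrot}.


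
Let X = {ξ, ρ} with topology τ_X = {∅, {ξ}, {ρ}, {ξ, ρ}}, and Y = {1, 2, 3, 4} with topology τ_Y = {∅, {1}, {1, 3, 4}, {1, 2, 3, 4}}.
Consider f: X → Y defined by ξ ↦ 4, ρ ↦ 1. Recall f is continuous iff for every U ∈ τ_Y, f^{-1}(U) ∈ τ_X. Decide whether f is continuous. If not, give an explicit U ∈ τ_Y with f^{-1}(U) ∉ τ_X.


f IS continuous.

Compute f^{-1}(U) for each U ∈ τ_Y:
  U = ∅: f^{-1}(U) = ∅ ∈ τ_X ✓.
  U = {1}: f^{-1}(U) = {ρ} ∈ τ_X ✓.
  U = {1, 3, 4}: f^{-1}(U) = {ξ, ρ} ∈ τ_X ✓.
  U = {1, 2, 3, 4}: f^{-1}(U) = {ξ, ρ} ∈ τ_X ✓.
Every preimage lies in τ_X, so f IS continuous.


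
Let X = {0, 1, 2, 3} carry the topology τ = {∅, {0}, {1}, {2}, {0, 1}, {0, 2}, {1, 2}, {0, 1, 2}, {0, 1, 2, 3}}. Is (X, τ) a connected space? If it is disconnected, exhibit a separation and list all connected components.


(X, τ) is connected.

Find clopen sets (U ∈ τ with X ∖ U ∈ τ):
  U = ∅, X ∖ U = {0, 1, 2, 3} — both open, so U is clopen.
  U = {0, 1, 2, 3}, X ∖ U = ∅ — both open, so U is clopen.
Only trivial clopens (∅ and X) exist, so (X, τ) is connected.
Compute connected components by grouping points that agree on all clopens:
  component: {0, 1, 2, 3}


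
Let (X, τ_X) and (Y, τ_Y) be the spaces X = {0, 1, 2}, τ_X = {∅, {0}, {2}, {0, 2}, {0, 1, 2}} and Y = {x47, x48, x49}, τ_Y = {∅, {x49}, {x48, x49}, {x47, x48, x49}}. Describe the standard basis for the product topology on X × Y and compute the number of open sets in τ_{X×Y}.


Basis B = {∅ × ∅, {0} × {x49}, {2} × {x49}, {0} × {x48, x49}, {0, 2} × {x49}, {2} × {x48, x49}, {0} × {x47, x48, x49}, {0, 1, 2} × {x49}, {2} × {x47, x48, x49}, {0, 2} × {x48, x49}, {0, 2} × {x47, x48, x49}, {0, 1, 2} × {x48, x49}, {0, 1, 2} × {x47, x48, x49}}; |τ_{X×Y}| = 30.

Enumerate products U × V with U ∈ τ_X, V ∈ τ_Y (deduplicated):
  ∅ × ∅ = {} (∅)
  {0} × {x49} = {(0,x49)}
  {2} × {x49} = {(2,x49)}
  {0} × {x48, x49} = {(0,x48), (0,x49)}
  {0, 2} × {x49} = {(0,x49), (2,x49)}
  {2} × {x48, x49} = {(2,x48), (2,x49)}
  {0} × {x47, x48, x49} = {(0,x47), (0,x48), (0,x49)}
  {0, 1, 2} × {x49} = {(0,x49), (1,x49), (2,x49)}
  {2} × {x47, x48, x49} = {(2,x47), (2,x48), (2,x49)}
  {0, 2} × {x48, x49} = {(0,x48), (0,x49), (2,x48), (2,x49)}
  {0, 2} × {x47, x48, x49} = {(0,x47), (0,x48), (0,x49), (2,x47), (2,x48), (2,x49)}
  {0, 1, 2} × {x48, x49} = {(0,x48), (0,x49), (1,x48), (1,x49), (2,x48), (2,x49)}
  {0, 1, 2} × {x47, x48, x49} = {(0,x47), (0,x48), (0,x49), (1,x47), (1,x48), (1,x49), (2,x47), (2,x48), (2,x49)}
These 13 distinct sets form the basis B.
Close under arbitrary unions to get τ_{X×Y}; counting gives |τ_{X×Y}| = 30.


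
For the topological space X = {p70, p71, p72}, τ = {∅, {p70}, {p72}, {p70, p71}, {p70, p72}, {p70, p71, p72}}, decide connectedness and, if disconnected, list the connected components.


(X, τ) is disconnected; components = [{p72}, {p70, p71}].

Find clopen sets (U ∈ τ with X ∖ U ∈ τ):
  U = ∅, X ∖ U = {p70, p71, p72} — both open, so U is clopen.
  U = {p72}, X ∖ U = {p70, p71} — both open, so U is clopen.
  U = {p70, p71}, X ∖ U = {p72} — both open, so U is clopen.
  U = {p70, p71, p72}, X ∖ U = ∅ — both open, so U is clopen.
Nontrivial clopen(s) exist: e.g. {p72}. So (X, τ) is disconnected.
Compute connected components by grouping points that agree on all clopens:
  component: {p72}
  component: {p70, p71}


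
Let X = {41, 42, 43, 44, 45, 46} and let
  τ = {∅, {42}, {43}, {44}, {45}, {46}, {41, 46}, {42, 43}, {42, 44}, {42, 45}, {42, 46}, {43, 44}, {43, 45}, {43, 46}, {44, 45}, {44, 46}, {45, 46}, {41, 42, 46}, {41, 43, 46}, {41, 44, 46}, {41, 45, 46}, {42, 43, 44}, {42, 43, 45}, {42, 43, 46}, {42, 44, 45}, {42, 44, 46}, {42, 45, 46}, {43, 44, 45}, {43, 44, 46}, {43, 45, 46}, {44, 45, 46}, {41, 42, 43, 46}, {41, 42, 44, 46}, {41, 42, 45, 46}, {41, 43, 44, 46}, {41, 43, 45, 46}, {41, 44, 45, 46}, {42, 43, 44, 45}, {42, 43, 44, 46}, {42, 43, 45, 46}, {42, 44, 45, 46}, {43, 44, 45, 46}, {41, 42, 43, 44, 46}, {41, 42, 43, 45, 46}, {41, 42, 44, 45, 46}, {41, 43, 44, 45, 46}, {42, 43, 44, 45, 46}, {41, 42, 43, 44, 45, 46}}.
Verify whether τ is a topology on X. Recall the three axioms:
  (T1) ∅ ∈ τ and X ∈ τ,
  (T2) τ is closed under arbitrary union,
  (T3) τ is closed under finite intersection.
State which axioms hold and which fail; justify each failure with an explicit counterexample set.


τ IS a topology on X.

Axiom (T1): ∅ ∈ τ? Yes; X ∈ τ? Yes.
Axiom (T2/T3): check pairwise unions and intersections of members of τ.
All pairwise intersections and unions checked — each lies in τ. Therefore τ satisfies (T1), (T2), (T3): it IS a topology on X.


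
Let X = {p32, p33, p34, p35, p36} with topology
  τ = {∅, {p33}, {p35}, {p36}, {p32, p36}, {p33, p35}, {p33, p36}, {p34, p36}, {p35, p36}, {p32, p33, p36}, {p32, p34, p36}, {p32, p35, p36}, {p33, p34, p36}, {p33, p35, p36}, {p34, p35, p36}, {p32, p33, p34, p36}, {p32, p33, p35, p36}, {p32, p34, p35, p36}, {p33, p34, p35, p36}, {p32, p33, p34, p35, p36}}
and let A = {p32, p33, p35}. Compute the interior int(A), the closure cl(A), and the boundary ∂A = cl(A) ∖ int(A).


int(A) = {p33, p35}, cl(A) = {p32, p33, p35}, ∂A = {p32}.

Closed sets in (X, τ) are complements of opens:
  closed(X, τ) = {∅, {p32}, {p33}, {p34}, {p35}, {p32, p33}, {p32, p34}, {p32, p35}, {p33, p34}, {p33, p35}, {p34, p35}, {p32, p33, p34}, {p32, p33, p35}, {p32, p34, p35}, {p32, p34, p36}, {p33, p34, p35}, {p32, p33, p34, p35}, {p32, p33, p34, p36}, {p32, p34, p35, p36}, {p32, p33, p34, p35, p36}}.
int(A) = ⋃ {U ∈ τ : U ⊆ A}. Opens contained in A: ∅, {p33}, {p35}, {p33, p35}.
Taking the union of these: int(A) = {p33, p35}.
cl(A) = ⋂ {C closed : A ⊆ C}. Closed sets containing A: {p32, p33, p35}, {p32, p33, p34, p35}, {p32, p33, p34, p35, p36}.
Intersecting these: cl(A) = {p32, p33, p35}.
∂A = cl(A) ∖ int(A) = {p32, p33, p35} ∖ {p33, p35} = {p32}.


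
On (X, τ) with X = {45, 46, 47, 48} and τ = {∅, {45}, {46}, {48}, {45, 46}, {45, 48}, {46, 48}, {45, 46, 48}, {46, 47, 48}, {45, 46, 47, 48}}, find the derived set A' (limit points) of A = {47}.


A' = ∅

For each x ∈ X, list the open sets U ∈ τ with x ∈ U, then check whether U ∩ (A ∖ {x}) ≠ ∅ for every such U.
  x = 45: open {45} ∋ x has {45} ∩ (A ∖ {45}) = ∅, so x is NOT a limit point.
  x = 46: open {46} ∋ x has {46} ∩ (A ∖ {46}) = ∅, so x is NOT a limit point.
  x = 47: open {46, 47, 48} ∋ x has {46, 47, 48} ∩ (A ∖ {47}) = ∅, so x is NOT a limit point.
  x = 48: open {48} ∋ x has {48} ∩ (A ∖ {48}) = ∅, so x is NOT a limit point.
Collecting: A' = ∅.


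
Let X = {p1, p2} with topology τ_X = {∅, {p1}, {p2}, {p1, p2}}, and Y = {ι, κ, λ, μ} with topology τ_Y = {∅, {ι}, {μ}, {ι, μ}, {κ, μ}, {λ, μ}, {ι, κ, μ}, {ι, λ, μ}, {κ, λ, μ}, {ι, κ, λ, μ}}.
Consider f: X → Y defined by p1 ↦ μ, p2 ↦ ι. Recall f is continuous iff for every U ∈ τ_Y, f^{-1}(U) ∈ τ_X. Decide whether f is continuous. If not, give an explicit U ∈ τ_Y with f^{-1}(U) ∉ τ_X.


f IS continuous.

Compute f^{-1}(U) for each U ∈ τ_Y:
  U = ∅: f^{-1}(U) = ∅ ∈ τ_X ✓.
  U = {ι}: f^{-1}(U) = {p2} ∈ τ_X ✓.
  U = {μ}: f^{-1}(U) = {p1} ∈ τ_X ✓.
  U = {ι, μ}: f^{-1}(U) = {p1, p2} ∈ τ_X ✓.
  U = {κ, μ}: f^{-1}(U) = {p1} ∈ τ_X ✓.
  U = {λ, μ}: f^{-1}(U) = {p1} ∈ τ_X ✓.
  U = {ι, κ, μ}: f^{-1}(U) = {p1, p2} ∈ τ_X ✓.
  U = {ι, λ, μ}: f^{-1}(U) = {p1, p2} ∈ τ_X ✓.
  U = {κ, λ, μ}: f^{-1}(U) = {p1} ∈ τ_X ✓.
  U = {ι, κ, λ, μ}: f^{-1}(U) = {p1, p2} ∈ τ_X ✓.
Every preimage lies in τ_X, so f IS continuous.


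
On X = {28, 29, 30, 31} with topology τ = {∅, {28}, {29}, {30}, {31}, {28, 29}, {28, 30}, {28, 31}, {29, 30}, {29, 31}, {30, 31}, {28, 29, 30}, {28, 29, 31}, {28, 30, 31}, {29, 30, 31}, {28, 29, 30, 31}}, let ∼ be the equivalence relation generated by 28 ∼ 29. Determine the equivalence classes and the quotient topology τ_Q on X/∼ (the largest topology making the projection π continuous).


X/∼ = {[28=29], [30], [31]}; |τ_Q| = 8.

Equivalence classes: [28=29], [30], [31].
Quotient map π: X → X/∼ sends 28 ↦ [28=29], 29 ↦ [28=29], 30 ↦ [30], 31 ↦ [31].
For each subset V ⊆ X/∼, compute π^{-1}(V) ⊆ X and check whether π^{-1}(V) ∈ τ. V is open in τ_Q iff π^{-1}(V) ∈ τ.
  V = {}: π^{-1}(V) = ∅ ∈ τ ✓.
  V = {[28=29]}: π^{-1}(V) = {28, 29} ∈ τ ✓.
  V = {[30]}: π^{-1}(V) = {30} ∈ τ ✓.
  V = {[28=29], [30]}: π^{-1}(V) = {28, 29, 30} ∈ τ ✓.
  V = {[31]}: π^{-1}(V) = {31} ∈ τ ✓.
  V = {[28=29], [31]}: π^{-1}(V) = {28, 29, 31} ∈ τ ✓.
  V = {[30], [31]}: π^{-1}(V) = {30, 31} ∈ τ ✓.
  V = {[28=29], [30], [31]}: π^{-1}(V) = {28, 29, 30, 31} ∈ τ ✓.
Open sets in the quotient: τ_Q = {{}, {[28=29]}, {[30]}, {[28=29], [30]}, {[31]}, {[28=29], [31]}, {[30], [31]}, {[28=29], [30], [31]}} (8 elements).


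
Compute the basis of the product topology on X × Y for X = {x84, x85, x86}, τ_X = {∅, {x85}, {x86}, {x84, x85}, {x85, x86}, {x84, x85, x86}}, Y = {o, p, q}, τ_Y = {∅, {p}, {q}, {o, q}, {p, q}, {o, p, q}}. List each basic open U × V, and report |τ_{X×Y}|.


Basis B = {∅ × ∅, {x85} × {p}, {x85} × {q}, {x86} × {p}, {x86} × {q}, {x84, x85} × {p}, {x84, x85} × {q}, {x85} × {o, q}, {x85} × {p, q}, {x85, x86} × {p}, {x85, x86} × {q}, {x86} × {o, q}, {x86} × {p, q}, {x84, x85, x86} × {p}, {x84, x85, x86} × {q}, {x85} × {o, p, q}, {x86} × {o, p, q}, {x84, x85} × {o, q}, {x84, x85} × {p, q}, {x85, x86} × {o, q}, {x85, x86} × {p, q}, {x84, x85} × {o, p, q}, {x84, x85, x86} × {o, q}, {x84, x85, x86} × {p, q}, {x85, x86} × {o, p, q}, {x84, x85, x86} × {o, p, q}}; |τ_{X×Y}| = 108.

Enumerate products U × V with U ∈ τ_X, V ∈ τ_Y (deduplicated):
  ∅ × ∅ = {} (∅)
  {x85} × {p} = {(x85,p)}
  {x85} × {q} = {(x85,q)}
  {x86} × {p} = {(x86,p)}
  {x86} × {q} = {(x86,q)}
  {x84, x85} × {p} = {(x84,p), (x85,p)}
  {x84, x85} × {q} = {(x84,q), (x85,q)}
  {x85} × {o, q} = {(x85,o), (x85,q)}
  {x85} × {p, q} = {(x85,p), (x85,q)}
  {x85, x86} × {p} = {(x85,p), (x86,p)}
  {x85, x86} × {q} = {(x85,q), (x86,q)}
  {x86} × {o, q} = {(x86,o), (x86,q)}
  {x86} × {p, q} = {(x86,p), (x86,q)}
  {x84, x85, x86} × {p} = {(x84,p), (x85,p), (x86,p)}
  {x84, x85, x86} × {q} = {(x84,q), (x85,q), (x86,q)}
  {x85} × {o, p, q} = {(x85,o), (x85,p), (x85,q)}
  {x86} × {o, p, q} = {(x86,o), (x86,p), (x86,q)}
  {x84, x85} × {o, q} = {(x84,o), (x84,q), (x85,o), (x85,q)}
  {x84, x85} × {p, q} = {(x84,p), (x84,q), (x85,p), (x85,q)}
  {x85, x86} × {o, q} = {(x85,o), (x85,q), (x86,o), (x86,q)}
  {x85, x86} × {p, q} = {(x85,p), (x85,q), (x86,p), (x86,q)}
  {x84, x85} × {o, p, q} = {(x84,o), (x84,p), (x84,q), (x85,o), (x85,p), (x85,q)}
  {x84, x85, x86} × {o, q} = {(x84,o), (x84,q), (x85,o), (x85,q), (x86,o), (x86,q)}
  {x84, x85, x86} × {p, q} = {(x84,p), (x84,q), (x85,p), (x85,q), (x86,p), (x86,q)}
  {x85, x86} × {o, p, q} = {(x85,o), (x85,p), (x85,q), (x86,o), (x86,p), (x86,q)}
  {x84, x85, x86} × {o, p, q} = {(x84,o), (x84,p), (x84,q), (x85,o), (x85,p), (x85,q), (x86,o), (x86,p), (x86,q)}
These 26 distinct sets form the basis B.
Close under arbitrary unions to get τ_{X×Y}; counting gives |τ_{X×Y}| = 108.


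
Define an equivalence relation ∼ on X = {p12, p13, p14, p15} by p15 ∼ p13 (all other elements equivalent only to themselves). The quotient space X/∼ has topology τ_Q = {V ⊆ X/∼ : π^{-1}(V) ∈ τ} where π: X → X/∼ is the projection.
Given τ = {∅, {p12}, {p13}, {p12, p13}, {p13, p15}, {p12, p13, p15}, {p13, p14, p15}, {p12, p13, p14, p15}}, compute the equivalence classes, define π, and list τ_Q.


X/∼ = {[p12], [p13=p15], [p14]}; |τ_Q| = 6.

Equivalence classes: [p12], [p13=p15], [p14].
Quotient map π: X → X/∼ sends p12 ↦ [p12], p13 ↦ [p13=p15], p14 ↦ [p14], p15 ↦ [p13=p15].
For each subset V ⊆ X/∼, compute π^{-1}(V) ⊆ X and check whether π^{-1}(V) ∈ τ. V is open in τ_Q iff π^{-1}(V) ∈ τ.
  V = {}: π^{-1}(V) = ∅ ∈ τ ✓.
  V = {[p12]}: π^{-1}(V) = {p12} ∈ τ ✓.
  V = {[p13=p15]}: π^{-1}(V) = {p13, p15} ∈ τ ✓.
  V = {[p12], [p13=p15]}: π^{-1}(V) = {p12, p13, p15} ∈ τ ✓.
  V = {[p14]}: π^{-1}(V) = {p14} ∉ τ ✗.
  V = {[p12], [p14]}: π^{-1}(V) = {p12, p14} ∉ τ ✗.
  V = {[p13=p15], [p14]}: π^{-1}(V) = {p13, p14, p15} ∈ τ ✓.
  V = {[p12], [p13=p15], [p14]}: π^{-1}(V) = {p12, p13, p14, p15} ∈ τ ✓.
Open sets in the quotient: τ_Q = {{}, {[p12]}, {[p13=p15]}, {[p12], [p13=p15]}, {[p13=p15], [p14]}, {[p12], [p13=p15], [p14]}} (6 elements).


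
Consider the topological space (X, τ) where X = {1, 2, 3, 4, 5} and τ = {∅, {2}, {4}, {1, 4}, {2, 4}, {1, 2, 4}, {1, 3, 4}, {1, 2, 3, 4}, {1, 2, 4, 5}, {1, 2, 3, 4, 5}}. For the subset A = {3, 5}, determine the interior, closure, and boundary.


int(A) = ∅, cl(A) = {3, 5}, ∂A = {3, 5}.

Closed sets in (X, τ) are complements of opens:
  closed(X, τ) = {∅, {3}, {5}, {2, 5}, {3, 5}, {1, 3, 5}, {2, 3, 5}, {1, 2, 3, 5}, {1, 3, 4, 5}, {1, 2, 3, 4, 5}}.
int(A) = ⋃ {U ∈ τ : U ⊆ A}. Opens contained in A: ∅.
Taking the union of these: int(A) = ∅.
cl(A) = ⋂ {C closed : A ⊆ C}. Closed sets containing A: {3, 5}, {1, 3, 5}, {2, 3, 5}, {1, 2, 3, 5}, {1, 3, 4, 5}, {1, 2, 3, 4, 5}.
Intersecting these: cl(A) = {3, 5}.
∂A = cl(A) ∖ int(A) = {3, 5} ∖ ∅ = {3, 5}.


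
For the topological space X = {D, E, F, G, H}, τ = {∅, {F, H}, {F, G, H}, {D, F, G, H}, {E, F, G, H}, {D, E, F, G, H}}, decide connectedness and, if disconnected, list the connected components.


(X, τ) is connected.

Find clopen sets (U ∈ τ with X ∖ U ∈ τ):
  U = ∅, X ∖ U = {D, E, F, G, H} — both open, so U is clopen.
  U = {D, E, F, G, H}, X ∖ U = ∅ — both open, so U is clopen.
Only trivial clopens (∅ and X) exist, so (X, τ) is connected.
Compute connected components by grouping points that agree on all clopens:
  component: {D, E, F, G, H}


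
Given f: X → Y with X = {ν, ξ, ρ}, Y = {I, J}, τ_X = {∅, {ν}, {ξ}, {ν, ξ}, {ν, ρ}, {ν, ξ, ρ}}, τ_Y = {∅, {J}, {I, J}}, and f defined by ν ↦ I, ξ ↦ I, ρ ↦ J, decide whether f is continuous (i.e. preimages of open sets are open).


f is NOT continuous.

Compute f^{-1}(U) for each U ∈ τ_Y:
  U = ∅: f^{-1}(U) = ∅ ∈ τ_X ✓.
  U = {J}: f^{-1}(U) = {ρ} ∉ τ_X ✗.
  U = {I, J}: f^{-1}(U) = {ν, ξ, ρ} ∈ τ_X ✓.
Found U = {J} with f^{-1}(U) = {ρ} not in τ_X. Therefore f is NOT continuous.


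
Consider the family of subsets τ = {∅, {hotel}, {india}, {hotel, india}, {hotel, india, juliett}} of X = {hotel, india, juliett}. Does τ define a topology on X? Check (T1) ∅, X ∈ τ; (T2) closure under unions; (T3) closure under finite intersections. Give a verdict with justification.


τ IS a topology on X.

Axiom (T1): ∅ ∈ τ? Yes; X ∈ τ? Yes.
Axiom (T2/T3): check pairwise unions and intersections of members of τ.
All pairwise intersections and unions checked — each lies in τ. Therefore τ satisfies (T1), (T2), (T3): it IS a topology on X.


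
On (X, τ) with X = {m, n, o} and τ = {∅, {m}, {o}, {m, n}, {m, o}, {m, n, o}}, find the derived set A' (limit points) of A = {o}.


A' = ∅

For each x ∈ X, list the open sets U ∈ τ with x ∈ U, then check whether U ∩ (A ∖ {x}) ≠ ∅ for every such U.
  x = m: open {m} ∋ x has {m} ∩ (A ∖ {m}) = ∅, so x is NOT a limit point.
  x = n: open {m, n} ∋ x has {m, n} ∩ (A ∖ {n}) = ∅, so x is NOT a limit point.
  x = o: open {o} ∋ x has {o} ∩ (A ∖ {o}) = ∅, so x is NOT a limit point.
Collecting: A' = ∅.


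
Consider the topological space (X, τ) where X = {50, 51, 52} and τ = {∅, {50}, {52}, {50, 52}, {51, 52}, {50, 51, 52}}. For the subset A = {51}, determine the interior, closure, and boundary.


int(A) = ∅, cl(A) = {51}, ∂A = {51}.

Closed sets in (X, τ) are complements of opens:
  closed(X, τ) = {∅, {50}, {51}, {50, 51}, {51, 52}, {50, 51, 52}}.
int(A) = ⋃ {U ∈ τ : U ⊆ A}. Opens contained in A: ∅.
Taking the union of these: int(A) = ∅.
cl(A) = ⋂ {C closed : A ⊆ C}. Closed sets containing A: {51}, {50, 51}, {51, 52}, {50, 51, 52}.
Intersecting these: cl(A) = {51}.
∂A = cl(A) ∖ int(A) = {51} ∖ ∅ = {51}.


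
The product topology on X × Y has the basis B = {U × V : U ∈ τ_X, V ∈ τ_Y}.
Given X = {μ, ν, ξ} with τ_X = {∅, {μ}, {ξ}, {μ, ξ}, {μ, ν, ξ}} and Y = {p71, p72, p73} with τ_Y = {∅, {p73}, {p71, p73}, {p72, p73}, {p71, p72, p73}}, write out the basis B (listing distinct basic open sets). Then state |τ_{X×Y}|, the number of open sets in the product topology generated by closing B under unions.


Basis B = {∅ × ∅, {μ} × {p73}, {ξ} × {p73}, {μ} × {p71, p73}, {μ} × {p72, p73}, {μ, ξ} × {p73}, {ξ} × {p71, p73}, {ξ} × {p72, p73}, {μ} × {p71, p72, p73}, {μ, ν, ξ} × {p73}, {ξ} × {p71, p72, p73}, {μ, ξ} × {p71, p73}, {μ, ξ} × {p72, p73}, {μ, ξ} × {p71, p72, p73}, {μ, ν, ξ} × {p71, p73}, {μ, ν, ξ} × {p72, p73}, {μ, ν, ξ} × {p71, p72, p73}}; |τ_{X×Y}| = 50.

Enumerate products U × V with U ∈ τ_X, V ∈ τ_Y (deduplicated):
  ∅ × ∅ = {} (∅)
  {μ} × {p73} = {(μ,p73)}
  {ξ} × {p73} = {(ξ,p73)}
  {μ} × {p71, p73} = {(μ,p71), (μ,p73)}
  {μ} × {p72, p73} = {(μ,p72), (μ,p73)}
  {μ, ξ} × {p73} = {(μ,p73), (ξ,p73)}
  {ξ} × {p71, p73} = {(ξ,p71), (ξ,p73)}
  {ξ} × {p72, p73} = {(ξ,p72), (ξ,p73)}
  {μ} × {p71, p72, p73} = {(μ,p71), (μ,p72), (μ,p73)}
  {μ, ν, ξ} × {p73} = {(μ,p73), (ν,p73), (ξ,p73)}
  {ξ} × {p71, p72, p73} = {(ξ,p71), (ξ,p72), (ξ,p73)}
  {μ, ξ} × {p71, p73} = {(μ,p71), (μ,p73), (ξ,p71), (ξ,p73)}
  {μ, ξ} × {p72, p73} = {(μ,p72), (μ,p73), (ξ,p72), (ξ,p73)}
  {μ, ξ} × {p71, p72, p73} = {(μ,p71), (μ,p72), (μ,p73), (ξ,p71), (ξ,p72), (ξ,p73)}
  {μ, ν, ξ} × {p71, p73} = {(μ,p71), (μ,p73), (ν,p71), (ν,p73), (ξ,p71), (ξ,p73)}
  {μ, ν, ξ} × {p72, p73} = {(μ,p72), (μ,p73), (ν,p72), (ν,p73), (ξ,p72), (ξ,p73)}
  {μ, ν, ξ} × {p71, p72, p73} = {(μ,p71), (μ,p72), (μ,p73), (ν,p71), (ν,p72), (ν,p73), (ξ,p71), (ξ,p72), (ξ,p73)}
These 17 distinct sets form the basis B.
Close under arbitrary unions to get τ_{X×Y}; counting gives |τ_{X×Y}| = 50.


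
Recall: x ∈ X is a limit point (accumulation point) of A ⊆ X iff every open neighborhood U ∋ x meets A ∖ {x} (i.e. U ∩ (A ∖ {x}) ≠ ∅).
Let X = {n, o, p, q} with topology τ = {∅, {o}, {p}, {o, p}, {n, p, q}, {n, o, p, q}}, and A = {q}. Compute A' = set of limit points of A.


A' = {n}

For each x ∈ X, list the open sets U ∈ τ with x ∈ U, then check whether U ∩ (A ∖ {x}) ≠ ∅ for every such U.
  x = n: opens ∋ x are {n, p, q}, {n, o, p, q}; each meets A ∖ {n}, so x IS a limit point.
  x = o: open {o} ∋ x has {o} ∩ (A ∖ {o}) = ∅, so x is NOT a limit point.
  x = p: open {p} ∋ x has {p} ∩ (A ∖ {p}) = ∅, so x is NOT a limit point.
  x = q: open {n, p, q} ∋ x has {n, p, q} ∩ (A ∖ {q}) = ∅, so x is NOT a limit point.
Collecting: A' = {n}.


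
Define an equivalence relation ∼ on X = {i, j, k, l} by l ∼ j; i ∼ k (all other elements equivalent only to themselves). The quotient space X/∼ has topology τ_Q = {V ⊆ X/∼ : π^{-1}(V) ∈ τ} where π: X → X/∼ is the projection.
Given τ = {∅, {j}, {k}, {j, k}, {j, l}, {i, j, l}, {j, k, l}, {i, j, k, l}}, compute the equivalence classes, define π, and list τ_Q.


X/∼ = {[i=k], [j=l]}; |τ_Q| = 3.

Equivalence classes: [i=k], [j=l].
Quotient map π: X → X/∼ sends i ↦ [i=k], j ↦ [j=l], k ↦ [i=k], l ↦ [j=l].
For each subset V ⊆ X/∼, compute π^{-1}(V) ⊆ X and check whether π^{-1}(V) ∈ τ. V is open in τ_Q iff π^{-1}(V) ∈ τ.
  V = {}: π^{-1}(V) = ∅ ∈ τ ✓.
  V = {[i=k]}: π^{-1}(V) = {i, k} ∉ τ ✗.
  V = {[j=l]}: π^{-1}(V) = {j, l} ∈ τ ✓.
  V = {[i=k], [j=l]}: π^{-1}(V) = {i, j, k, l} ∈ τ ✓.
Open sets in the quotient: τ_Q = {{}, {[j=l]}, {[i=k], [j=l]}} (3 elements).


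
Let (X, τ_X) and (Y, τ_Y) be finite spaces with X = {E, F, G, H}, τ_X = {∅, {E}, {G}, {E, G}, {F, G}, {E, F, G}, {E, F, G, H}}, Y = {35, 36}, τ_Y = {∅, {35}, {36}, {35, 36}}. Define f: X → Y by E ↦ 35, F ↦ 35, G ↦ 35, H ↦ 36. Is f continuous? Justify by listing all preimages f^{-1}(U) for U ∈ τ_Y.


f is NOT continuous.

Compute f^{-1}(U) for each U ∈ τ_Y:
  U = ∅: f^{-1}(U) = ∅ ∈ τ_X ✓.
  U = {35}: f^{-1}(U) = {E, F, G} ∈ τ_X ✓.
  U = {36}: f^{-1}(U) = {H} ∉ τ_X ✗.
  U = {35, 36}: f^{-1}(U) = {E, F, G, H} ∈ τ_X ✓.
Found U = {36} with f^{-1}(U) = {H} not in τ_X. Therefore f is NOT continuous.


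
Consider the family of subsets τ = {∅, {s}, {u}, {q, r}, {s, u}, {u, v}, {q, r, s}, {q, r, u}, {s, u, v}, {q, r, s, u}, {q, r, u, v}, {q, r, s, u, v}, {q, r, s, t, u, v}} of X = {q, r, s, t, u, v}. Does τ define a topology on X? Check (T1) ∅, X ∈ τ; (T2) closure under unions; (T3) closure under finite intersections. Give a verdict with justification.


τ IS a topology on X.

Axiom (T1): ∅ ∈ τ? Yes; X ∈ τ? Yes.
Axiom (T2/T3): check pairwise unions and intersections of members of τ.
All pairwise intersections and unions checked — each lies in τ. Therefore τ satisfies (T1), (T2), (T3): it IS a topology on X.


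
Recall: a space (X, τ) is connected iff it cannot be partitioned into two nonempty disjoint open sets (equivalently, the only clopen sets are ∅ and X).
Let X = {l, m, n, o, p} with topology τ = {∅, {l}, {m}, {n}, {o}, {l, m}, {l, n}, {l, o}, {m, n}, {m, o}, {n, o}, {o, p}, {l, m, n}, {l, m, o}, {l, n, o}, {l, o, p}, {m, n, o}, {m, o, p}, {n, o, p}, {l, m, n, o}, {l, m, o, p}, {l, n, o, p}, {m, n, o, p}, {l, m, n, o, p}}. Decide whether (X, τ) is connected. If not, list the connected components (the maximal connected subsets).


(X, τ) is disconnected; components = [{l}, {m}, {n}, {o, p}].

Find clopen sets (U ∈ τ with X ∖ U ∈ τ):
  U = ∅, X ∖ U = {l, m, n, o, p} — both open, so U is clopen.
  U = {l}, X ∖ U = {m, n, o, p} — both open, so U is clopen.
  U = {m}, X ∖ U = {l, n, o, p} — both open, so U is clopen.
  U = {n}, X ∖ U = {l, m, o, p} — both open, so U is clopen.
  U = {l, m}, X ∖ U = {n, o, p} — both open, so U is clopen.
  U = {l, n}, X ∖ U = {m, o, p} — both open, so U is clopen.
  U = {m, n}, X ∖ U = {l, o, p} — both open, so U is clopen.
  U = {o, p}, X ∖ U = {l, m, n} — both open, so U is clopen.
  U = {l, m, n}, X ∖ U = {o, p} — both open, so U is clopen.
  U = {l, o, p}, X ∖ U = {m, n} — both open, so U is clopen.
  U = {m, o, p}, X ∖ U = {l, n} — both open, so U is clopen.
  U = {n, o, p}, X ∖ U = {l, m} — both open, so U is clopen.
  U = {l, m, o, p}, X ∖ U = {n} — both open, so U is clopen.
  U = {l, n, o, p}, X ∖ U = {m} — both open, so U is clopen.
  U = {m, n, o, p}, X ∖ U = {l} — both open, so U is clopen.
  U = {l, m, n, o, p}, X ∖ U = ∅ — both open, so U is clopen.
Nontrivial clopen(s) exist: e.g. {m, n}. So (X, τ) is disconnected.
Compute connected components by grouping points that agree on all clopens:
  component: {l}
  component: {m}
  component: {n}
  component: {o, p}


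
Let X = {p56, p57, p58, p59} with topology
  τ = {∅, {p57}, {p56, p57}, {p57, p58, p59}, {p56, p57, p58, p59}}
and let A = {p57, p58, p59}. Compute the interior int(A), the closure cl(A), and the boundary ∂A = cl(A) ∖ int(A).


int(A) = {p57, p58, p59}, cl(A) = {p56, p57, p58, p59}, ∂A = {p56}.

Closed sets in (X, τ) are complements of opens:
  closed(X, τ) = {∅, {p56}, {p58, p59}, {p56, p58, p59}, {p56, p57, p58, p59}}.
int(A) = ⋃ {U ∈ τ : U ⊆ A}. Opens contained in A: ∅, {p57}, {p57, p58, p59}.
Taking the union of these: int(A) = {p57, p58, p59}.
cl(A) = ⋂ {C closed : A ⊆ C}. Closed sets containing A: {p56, p57, p58, p59}.
Intersecting these: cl(A) = {p56, p57, p58, p59}.
∂A = cl(A) ∖ int(A) = {p56, p57, p58, p59} ∖ {p57, p58, p59} = {p56}.


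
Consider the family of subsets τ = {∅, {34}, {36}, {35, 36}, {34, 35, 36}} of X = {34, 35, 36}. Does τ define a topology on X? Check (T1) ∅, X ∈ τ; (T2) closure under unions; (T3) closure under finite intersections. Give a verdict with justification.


τ is NOT a topology on X.

Axiom (T1): ∅ ∈ τ? Yes; X ∈ τ? Yes.
Axiom (T2/T3): check pairwise unions and intersections of members of τ.
Counterexample for (T2): {34} ∪ {36} = {34, 36} ∉ τ. Therefore τ is NOT a topology.


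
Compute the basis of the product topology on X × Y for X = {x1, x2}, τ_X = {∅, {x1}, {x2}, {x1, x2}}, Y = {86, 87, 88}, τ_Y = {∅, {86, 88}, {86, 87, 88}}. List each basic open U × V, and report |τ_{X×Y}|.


Basis B = {∅ × ∅, {x1} × {86, 88}, {x2} × {86, 88}, {x1} × {86, 87, 88}, {x2} × {86, 87, 88}, {x1, x2} × {86, 88}, {x1, x2} × {86, 87, 88}}; |τ_{X×Y}| = 9.

Enumerate products U × V with U ∈ τ_X, V ∈ τ_Y (deduplicated):
  ∅ × ∅ = {} (∅)
  {x1} × {86, 88} = {(x1,86), (x1,88)}
  {x2} × {86, 88} = {(x2,86), (x2,88)}
  {x1} × {86, 87, 88} = {(x1,86), (x1,87), (x1,88)}
  {x2} × {86, 87, 88} = {(x2,86), (x2,87), (x2,88)}
  {x1, x2} × {86, 88} = {(x1,86), (x1,88), (x2,86), (x2,88)}
  {x1, x2} × {86, 87, 88} = {(x1,86), (x1,87), (x1,88), (x2,86), (x2,87), (x2,88)}
These 7 distinct sets form the basis B.
Close under arbitrary unions to get τ_{X×Y}; counting gives |τ_{X×Y}| = 9.


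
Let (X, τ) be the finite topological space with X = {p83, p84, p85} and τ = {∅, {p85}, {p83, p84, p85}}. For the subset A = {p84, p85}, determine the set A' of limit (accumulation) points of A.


A' = {p83, p84}

For each x ∈ X, list the open sets U ∈ τ with x ∈ U, then check whether U ∩ (A ∖ {x}) ≠ ∅ for every such U.
  x = p83: opens ∋ x are {p83, p84, p85}; each meets A ∖ {p83}, so x IS a limit point.
  x = p84: opens ∋ x are {p83, p84, p85}; each meets A ∖ {p84}, so x IS a limit point.
  x = p85: open {p85} ∋ x has {p85} ∩ (A ∖ {p85}) = ∅, so x is NOT a limit point.
Collecting: A' = {p83, p84}.


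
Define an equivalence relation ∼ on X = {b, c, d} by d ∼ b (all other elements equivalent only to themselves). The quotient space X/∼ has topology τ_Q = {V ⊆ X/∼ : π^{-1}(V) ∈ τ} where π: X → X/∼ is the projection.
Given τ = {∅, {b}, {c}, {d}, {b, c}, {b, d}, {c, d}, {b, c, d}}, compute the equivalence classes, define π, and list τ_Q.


X/∼ = {[b=d], [c]}; |τ_Q| = 4.

Equivalence classes: [b=d], [c].
Quotient map π: X → X/∼ sends b ↦ [b=d], c ↦ [c], d ↦ [b=d].
For each subset V ⊆ X/∼, compute π^{-1}(V) ⊆ X and check whether π^{-1}(V) ∈ τ. V is open in τ_Q iff π^{-1}(V) ∈ τ.
  V = {}: π^{-1}(V) = ∅ ∈ τ ✓.
  V = {[b=d]}: π^{-1}(V) = {b, d} ∈ τ ✓.
  V = {[c]}: π^{-1}(V) = {c} ∈ τ ✓.
  V = {[b=d], [c]}: π^{-1}(V) = {b, c, d} ∈ τ ✓.
Open sets in the quotient: τ_Q = {{}, {[b=d]}, {[c]}, {[b=d], [c]}} (4 elements).


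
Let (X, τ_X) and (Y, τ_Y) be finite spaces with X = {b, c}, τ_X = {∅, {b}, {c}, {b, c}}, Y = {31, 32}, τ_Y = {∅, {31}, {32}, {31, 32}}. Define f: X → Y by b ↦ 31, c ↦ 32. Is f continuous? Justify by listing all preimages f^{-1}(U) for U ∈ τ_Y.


f IS continuous.

Compute f^{-1}(U) for each U ∈ τ_Y:
  U = ∅: f^{-1}(U) = ∅ ∈ τ_X ✓.
  U = {31}: f^{-1}(U) = {b} ∈ τ_X ✓.
  U = {32}: f^{-1}(U) = {c} ∈ τ_X ✓.
  U = {31, 32}: f^{-1}(U) = {b, c} ∈ τ_X ✓.
Every preimage lies in τ_X, so f IS continuous.


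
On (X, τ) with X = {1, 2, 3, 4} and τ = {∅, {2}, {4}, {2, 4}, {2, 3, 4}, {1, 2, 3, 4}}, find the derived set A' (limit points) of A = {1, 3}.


A' = {1}

For each x ∈ X, list the open sets U ∈ τ with x ∈ U, then check whether U ∩ (A ∖ {x}) ≠ ∅ for every such U.
  x = 1: opens ∋ x are {1, 2, 3, 4}; each meets A ∖ {1}, so x IS a limit point.
  x = 2: open {2} ∋ x has {2} ∩ (A ∖ {2}) = ∅, so x is NOT a limit point.
  x = 3: open {2, 3, 4} ∋ x has {2, 3, 4} ∩ (A ∖ {3}) = ∅, so x is NOT a limit point.
  x = 4: open {4} ∋ x has {4} ∩ (A ∖ {4}) = ∅, so x is NOT a limit point.
Collecting: A' = {1}.


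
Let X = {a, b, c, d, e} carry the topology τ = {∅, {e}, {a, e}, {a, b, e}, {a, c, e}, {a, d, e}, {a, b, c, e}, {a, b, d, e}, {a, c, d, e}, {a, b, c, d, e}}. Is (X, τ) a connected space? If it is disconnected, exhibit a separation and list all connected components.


(X, τ) is connected.

Find clopen sets (U ∈ τ with X ∖ U ∈ τ):
  U = ∅, X ∖ U = {a, b, c, d, e} — both open, so U is clopen.
  U = {a, b, c, d, e}, X ∖ U = ∅ — both open, so U is clopen.
Only trivial clopens (∅ and X) exist, so (X, τ) is connected.
Compute connected components by grouping points that agree on all clopens:
  component: {a, b, c, d, e}


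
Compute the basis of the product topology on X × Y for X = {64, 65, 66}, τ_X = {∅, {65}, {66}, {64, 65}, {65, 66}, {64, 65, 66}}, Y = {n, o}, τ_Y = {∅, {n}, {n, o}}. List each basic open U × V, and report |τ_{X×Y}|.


Basis B = {∅ × ∅, {65} × {n}, {66} × {n}, {64, 65} × {n}, {65} × {n, o}, {65, 66} × {n}, {66} × {n, o}, {64, 65, 66} × {n}, {64, 65} × {n, o}, {65, 66} × {n, o}, {64, 65, 66} × {n, o}}; |τ_{X×Y}| = 18.

Enumerate products U × V with U ∈ τ_X, V ∈ τ_Y (deduplicated):
  ∅ × ∅ = {} (∅)
  {65} × {n} = {(65,n)}
  {66} × {n} = {(66,n)}
  {64, 65} × {n} = {(64,n), (65,n)}
  {65} × {n, o} = {(65,n), (65,o)}
  {65, 66} × {n} = {(65,n), (66,n)}
  {66} × {n, o} = {(66,n), (66,o)}
  {64, 65, 66} × {n} = {(64,n), (65,n), (66,n)}
  {64, 65} × {n, o} = {(64,n), (64,o), (65,n), (65,o)}
  {65, 66} × {n, o} = {(65,n), (65,o), (66,n), (66,o)}
  {64, 65, 66} × {n, o} = {(64,n), (64,o), (65,n), (65,o), (66,n), (66,o)}
These 11 distinct sets form the basis B.
Close under arbitrary unions to get τ_{X×Y}; counting gives |τ_{X×Y}| = 18.
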